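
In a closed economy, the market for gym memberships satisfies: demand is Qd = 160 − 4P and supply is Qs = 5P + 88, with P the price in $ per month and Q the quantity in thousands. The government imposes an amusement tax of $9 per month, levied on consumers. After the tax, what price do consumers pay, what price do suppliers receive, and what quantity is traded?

Without the tax, 160 − 4P = 5P + 88 gives 9P = 72, so P* = $8 and Q* = 128.
With the tax collected from consumers, demand (in seller-price terms) shifts: Qd = 160 − 4(P + 9).
Solving gives Q = 108 with consumers paying $13 and suppliers receiving $4 (the $9 wedge).

Consumers pay $13; suppliers receive $4; quantity = 108.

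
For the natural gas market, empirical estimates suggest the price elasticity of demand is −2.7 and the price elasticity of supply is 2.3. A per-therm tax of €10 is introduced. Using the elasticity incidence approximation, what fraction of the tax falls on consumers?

Incidence ratio: consumers' share ≈ εs / (εs + |εd|) = 2.3 / (2.3 + 2.7) = 0.46.
Supply is the less elastic side, so consumers bear the smaller share.

Consumers' share ≈ 0.46.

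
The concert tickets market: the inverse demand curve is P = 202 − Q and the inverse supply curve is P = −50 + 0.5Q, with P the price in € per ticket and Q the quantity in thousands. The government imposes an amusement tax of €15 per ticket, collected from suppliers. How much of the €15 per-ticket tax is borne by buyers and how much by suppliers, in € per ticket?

Rewrite in direct form: Qd = 202 − P and Qs = 2P + 100.
Before the tax: set 202 − P = 2P + 100 → P* = €34, Q* = 168.
With the tax collected from suppliers, supply shifts: Qs = 2(P − 15) + 100.
New equilibrium: buyers pay €44, suppliers receive €29, Q = 158. (Wedge: Pb − Ps = 15.)
Burden on buyers: €10; on suppliers: €5. (They sum to €15.)
The less price-elastic side of the market bears the larger share of a per-unit tax.

Buyers bear €10 per ticket; suppliers bear €5 per ticket.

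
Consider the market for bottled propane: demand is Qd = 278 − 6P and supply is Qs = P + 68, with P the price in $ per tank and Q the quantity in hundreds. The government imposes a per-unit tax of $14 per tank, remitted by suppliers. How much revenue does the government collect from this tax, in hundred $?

Tax revenue = $1204 hundred.

Before the tax: set 278 − 6P = P + 68 → P* = $30, Q* = 98.
With the tax collected from suppliers, supply shifts: Qs = (P − 14) + 68.
New equilibrium: buyers pay $32, suppliers receive $18, Q = 86. (Wedge: Pb − Ps = 14.)
Revenue = t · Q = 14 · 86 = $1204.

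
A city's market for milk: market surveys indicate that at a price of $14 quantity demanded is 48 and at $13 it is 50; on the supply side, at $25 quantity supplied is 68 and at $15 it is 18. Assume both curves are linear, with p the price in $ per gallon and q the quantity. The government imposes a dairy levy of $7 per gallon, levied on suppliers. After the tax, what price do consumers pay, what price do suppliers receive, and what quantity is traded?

Demand slope: (50 − 48)/(13 − 14) = -2, so qd = 76 − 2p.
Supply slope: (18 − 68)/(15 − 25) = 5, so qs = 5p − 57.
Without the tax, 76 − 2p = 5p − 57 gives 7p = 133, so p* = $19 and q* = 38.
With the tax collected from suppliers, supply shifts: qs = 5(p − 7) − 57.
New equilibrium: consumers pay $24, suppliers receive $17, q = 28. (Wedge: pb − ps = 7.)
The less price-elastic side of the market bears the larger share of a per-unit tax.

Consumers pay $24; suppliers receive $17; quantity = 28.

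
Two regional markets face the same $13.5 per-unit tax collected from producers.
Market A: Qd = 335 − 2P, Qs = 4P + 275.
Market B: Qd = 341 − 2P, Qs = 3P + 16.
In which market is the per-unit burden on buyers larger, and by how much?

Market A, by $0.9.

Market A: pre-tax P* = $10, Q* = 315; post-tax Q = 297; per-unit burden on buyers = $9.
Market B: pre-tax P* = $65, Q* = 211; post-tax Q = 194.8; per-unit burden on buyers = $8.1.
Difference: $9 vs $8.1 → market A is larger by $0.9.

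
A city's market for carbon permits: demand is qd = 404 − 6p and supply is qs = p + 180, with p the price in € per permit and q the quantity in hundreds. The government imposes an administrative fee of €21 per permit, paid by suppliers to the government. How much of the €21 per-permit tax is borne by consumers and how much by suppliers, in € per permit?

Consumers bear €3 per permit; suppliers bear €18 per permit.

Before the tax: set 404 − 6p = p + 180 → p* = €32, q* = 212.
With the tax collected from suppliers, supply shifts: qs = (p − 21) + 180.
Solving gives q = 194 with consumers paying €35 and suppliers receiving €14 (the €21 wedge).
Burden on consumers: €3; on suppliers: €18. (They sum to €21.)
The less price-elastic side of the market bears the larger share of a per-unit tax.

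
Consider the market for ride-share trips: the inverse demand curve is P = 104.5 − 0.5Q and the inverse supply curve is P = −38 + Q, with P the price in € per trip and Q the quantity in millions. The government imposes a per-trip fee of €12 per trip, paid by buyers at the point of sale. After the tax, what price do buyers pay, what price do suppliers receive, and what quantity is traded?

Inverting to Q(P) form: Qd = 209 − 2P; Qs = P + 38.
Before the tax: set 209 − 2P = P + 38 → P* = €57, Q* = 95.
With the tax collected from buyers, demand (in seller-price terms) shifts: Qd = 209 − 2(P + 12).
Solving gives Q = 87 with buyers paying €61 and suppliers receiving €49 (the €12 wedge).

Buyers pay €61; suppliers receive €49; quantity = 87.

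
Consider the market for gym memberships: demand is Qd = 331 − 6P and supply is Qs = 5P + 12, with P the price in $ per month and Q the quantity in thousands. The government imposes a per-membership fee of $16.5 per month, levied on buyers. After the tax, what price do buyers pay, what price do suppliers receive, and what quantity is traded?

Before the tax: set 331 − 6P = 5P + 12 → P* = $29, Q* = 157.
With the tax collected from buyers, demand (in seller-price terms) shifts: Qd = 331 − 6(P + 16.5).
Solving gives Q = 112 with buyers paying $36.5 and suppliers receiving $20 (the $16.5 wedge).
The less price-elastic side of the market bears the larger share of a per-unit tax.

Buyers pay $36.5; suppliers receive $20; quantity = 112.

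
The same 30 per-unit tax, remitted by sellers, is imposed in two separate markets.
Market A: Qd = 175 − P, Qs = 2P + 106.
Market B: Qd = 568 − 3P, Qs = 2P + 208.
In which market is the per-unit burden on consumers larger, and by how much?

Market A: pre-tax P* = 23, Q* = 152; post-tax Q = 132; per-unit burden on consumers = 20.
Market B: pre-tax P* = 72, Q* = 352; post-tax Q = 316; per-unit burden on consumers = 12.
Difference: 20 vs 12 → market A is larger by 8.

Market A, by 8.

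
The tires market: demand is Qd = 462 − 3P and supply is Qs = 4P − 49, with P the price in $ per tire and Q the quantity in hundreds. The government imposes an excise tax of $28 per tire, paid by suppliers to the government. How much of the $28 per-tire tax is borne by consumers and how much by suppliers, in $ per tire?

Without the tax, 462 − 3P = 4P − 49 gives 7P = 511, so P* = $73 and Q* = 243.
With the tax collected from suppliers, supply shifts: Qs = 4(P − 28) − 49.
New equilibrium: consumers pay $89, suppliers receive $61, Q = 195. (Wedge: Pb − Ps = 28.)
Burden on consumers: $16; on suppliers: $12. (They sum to $28.)
The less price-elastic side of the market bears the larger share of a per-unit tax.

Consumers bear $16 per tire; suppliers bear $12 per tire.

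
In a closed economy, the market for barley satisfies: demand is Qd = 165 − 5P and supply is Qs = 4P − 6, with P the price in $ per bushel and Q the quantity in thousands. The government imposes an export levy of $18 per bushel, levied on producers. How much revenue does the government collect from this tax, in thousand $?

Before the tax: set 165 − 5P = 4P − 6 → P* = $19, Q* = 70.
With the tax collected from producers, supply shifts: Qs = 4(P − 18) − 6.
Solving gives Q = 30 with buyers paying $27 and producers receiving $9 (the $18 wedge).
Revenue = t · Q = 18 · 30 = $540.

Tax revenue = $540 thousand.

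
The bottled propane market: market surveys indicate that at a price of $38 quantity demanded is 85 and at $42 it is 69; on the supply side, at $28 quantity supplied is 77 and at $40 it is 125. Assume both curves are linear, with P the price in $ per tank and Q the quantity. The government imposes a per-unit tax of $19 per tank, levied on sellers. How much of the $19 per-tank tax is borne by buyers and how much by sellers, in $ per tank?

Demand slope: (69 − 85)/(42 − 38) = -4, so Qd = 237 − 4P.
Supply slope: (125 − 77)/(40 − 28) = 4, so Qs = 4P − 35.
Without the tax, 237 − 4P = 4P − 35 gives 8P = 272, so P* = $34 and Q* = 101.
With the tax collected from sellers, supply shifts: Qs = 4(P − 19) − 35.
Solving gives Q = 63 with buyers paying $43.5 and sellers receiving $24.5 (the $19 wedge).
Burden on buyers: $9.5; on sellers: $9.5. (They sum to $19.)
The less price-elastic side of the market bears the larger share of a per-unit tax.

Buyers bear $9.5 per tank; sellers bear $9.5 per tank.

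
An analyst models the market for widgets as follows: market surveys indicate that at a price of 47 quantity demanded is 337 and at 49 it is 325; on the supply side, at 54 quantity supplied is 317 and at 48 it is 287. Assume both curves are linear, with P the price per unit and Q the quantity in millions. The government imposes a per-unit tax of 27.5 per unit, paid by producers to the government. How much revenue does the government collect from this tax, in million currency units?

Tax revenue = 6380 million.

Demand slope: (325 − 337)/(49 − 47) = -6, so Qd = 619 − 6P.
Supply slope: (287 − 317)/(48 − 54) = 5, so Qs = 5P + 47.
Without the tax, 619 − 6P = 5P + 47 gives 11P = 572, so P* = 52 and Q* = 307.
With the tax collected from producers, supply shifts: Qs = 5(P − 27.5) + 47.
New equilibrium: buyers pay 64.5, producers receive 37, Q = 232. (Wedge: Pb − Ps = 27.5.)
Revenue = t · Q = 27.5 · 232 = 6380.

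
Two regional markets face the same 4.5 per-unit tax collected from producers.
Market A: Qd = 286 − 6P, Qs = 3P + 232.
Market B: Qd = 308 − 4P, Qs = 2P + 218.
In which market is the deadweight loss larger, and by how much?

Market A: pre-tax P* = 6, Q* = 250; post-tax Q = 241; deadweight loss = 20.25.
Market B: pre-tax P* = 15, Q* = 248; post-tax Q = 242; deadweight loss = 13.5.
Difference: 20.25 vs 13.5 → market A is larger by 6.75.

Market A, by 6.75.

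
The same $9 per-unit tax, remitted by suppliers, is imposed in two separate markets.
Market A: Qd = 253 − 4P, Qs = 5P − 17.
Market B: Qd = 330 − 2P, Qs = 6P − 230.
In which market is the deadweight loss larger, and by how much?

Market A: pre-tax P* = $30, Q* = 133; post-tax Q = 113; deadweight loss = $90.
Market B: pre-tax P* = $70, Q* = 190; post-tax Q = 176.5; deadweight loss = $60.75.
Difference: $90 vs $60.75 → market A is larger by $29.25.

Market A, by $29.25.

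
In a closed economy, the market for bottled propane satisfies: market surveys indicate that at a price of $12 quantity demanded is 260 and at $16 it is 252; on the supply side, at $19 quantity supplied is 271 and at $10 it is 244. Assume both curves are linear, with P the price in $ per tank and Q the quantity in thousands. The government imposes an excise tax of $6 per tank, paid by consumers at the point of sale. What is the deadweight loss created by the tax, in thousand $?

Deadweight loss = $21.6 thousand.

Demand slope: (252 − 260)/(16 − 12) = -2, so Qd = 284 − 2P.
Supply slope: (244 − 271)/(10 − 19) = 3, so Qs = 3P + 214.
Before the tax: set 284 − 2P = 3P + 214 → P* = $14, Q* = 256.
With the tax collected from consumers, demand (in seller-price terms) shifts: Qd = 284 − 2(P + 6).
Solving gives Q = 248.8 with consumers paying $17.6 and sellers receiving $11.6 (the $6 wedge).
Quantity falls by |ΔQ| = |256 − 248.8| = 7.2.
DWL = ½ · t · |ΔQ| = ½ · 6 · 7.2 = $21.6.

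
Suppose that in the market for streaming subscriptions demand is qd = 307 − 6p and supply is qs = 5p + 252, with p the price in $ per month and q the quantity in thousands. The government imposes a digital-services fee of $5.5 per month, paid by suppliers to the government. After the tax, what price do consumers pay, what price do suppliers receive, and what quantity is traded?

Without the tax, 307 − 6p = 5p + 252 gives 11p = 55, so p* = $5 and q* = 277.
With the tax collected from suppliers, supply shifts: qs = 5(p − 5.5) + 252.
Solving gives q = 262 with consumers paying $7.5 and suppliers receiving $2 (the $5.5 wedge).
The less price-elastic side of the market bears the larger share of a per-unit tax.

Consumers pay $7.5; suppliers receive $2; quantity = 262.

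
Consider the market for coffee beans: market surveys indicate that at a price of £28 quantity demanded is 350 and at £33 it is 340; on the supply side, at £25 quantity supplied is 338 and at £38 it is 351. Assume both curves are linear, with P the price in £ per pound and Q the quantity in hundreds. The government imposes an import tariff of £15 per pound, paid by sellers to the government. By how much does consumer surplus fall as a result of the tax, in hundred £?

Demand slope: (340 − 350)/(33 − 28) = -2, so Qd = 406 − 2P.
Supply slope: (351 − 338)/(38 − 25) = 1, so Qs = P + 313.
Without the tax, 406 − 2P = P + 313 gives 3P = 93, so P* = £31 and Q* = 344.
With the tax collected from sellers, supply shifts: Qs = (P − 15) + 313.
Solving gives Q = 334 with buyers paying £36 and sellers receiving £21 (the £15 wedge).
ΔCS is the trapezoid between Q = 334 and Q = 344 of height £5: ½ · (344 + 334) · 5 = £1695.

Consumer surplus falls by £1695 hundred.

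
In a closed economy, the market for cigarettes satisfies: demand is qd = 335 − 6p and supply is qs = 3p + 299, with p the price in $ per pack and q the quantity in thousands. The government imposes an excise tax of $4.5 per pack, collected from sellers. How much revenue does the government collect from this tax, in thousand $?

Without the tax, 335 − 6p = 3p + 299 gives 9p = 36, so p* = $4 and q* = 311.
With the tax collected from sellers, supply shifts: qs = 3(p − 4.5) + 299.
New equilibrium: consumers pay $5.5, sellers receive $1, q = 302. (Wedge: pb − ps = 4.5.)
Revenue = t · Q = 4.5 · 302 = $1359.

Tax revenue = $1359 thousand.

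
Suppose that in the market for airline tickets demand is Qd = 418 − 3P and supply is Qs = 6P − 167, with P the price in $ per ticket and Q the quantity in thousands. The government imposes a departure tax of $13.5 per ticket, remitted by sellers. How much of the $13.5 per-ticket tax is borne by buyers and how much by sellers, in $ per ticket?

Before the tax: set 418 − 3P = 6P − 167 → P* = $65, Q* = 223.
With the tax collected from sellers, supply shifts: Qs = 6(P − 13.5) − 167.
New equilibrium: buyers pay $74, sellers receive $60.5, Q = 196. (Wedge: Pb − Ps = 13.5.)
Burden on buyers: $9; on sellers: $4.5. (They sum to $13.5.)

Buyers bear $9 per ticket; sellers bear $4.5 per ticket.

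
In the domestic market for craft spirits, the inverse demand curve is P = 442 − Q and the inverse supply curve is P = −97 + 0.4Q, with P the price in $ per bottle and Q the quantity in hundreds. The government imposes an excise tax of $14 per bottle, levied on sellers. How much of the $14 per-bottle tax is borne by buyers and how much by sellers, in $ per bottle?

Buyers bear $10 per bottle; sellers bear $4 per bottle.

Inverting to Q(P) form: Qd = 442 − P; Qs = 2.5P + 242.5.
Without the tax, 442 − P = 2.5P + 242.5 gives 3.5P = 199.5, so P* = $57 and Q* = 385.
With the tax collected from sellers, supply shifts: Qs = 2.5(P − 14) + 242.5.
New equilibrium: buyers pay $67, sellers receive $53, Q = 375. (Wedge: Pb − Ps = 14.)
Burden on buyers: $10; on sellers: $4. (They sum to $14.)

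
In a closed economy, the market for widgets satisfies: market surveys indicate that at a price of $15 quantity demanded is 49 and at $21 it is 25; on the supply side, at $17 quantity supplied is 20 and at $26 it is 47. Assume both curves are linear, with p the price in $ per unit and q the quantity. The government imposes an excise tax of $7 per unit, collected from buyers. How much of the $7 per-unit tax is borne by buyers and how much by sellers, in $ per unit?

Buyers bear $3 per unit; sellers bear $4 per unit.

Demand slope: (25 − 49)/(21 − 15) = -4, so qd = 109 − 4p.
Supply slope: (47 − 20)/(26 − 17) = 3, so qs = 3p − 31.
Before the tax: set 109 − 4p = 3p − 31 → p* = $20, q* = 29.
With the tax collected from buyers, demand (in seller-price terms) shifts: qd = 109 − 4(p + 7).
New equilibrium: buyers pay $23, sellers receive $16, q = 17. (Wedge: pb − ps = 7.)
Burden on buyers: $3; on sellers: $4. (They sum to $7.)
The less price-elastic side of the market bears the larger share of a per-unit tax.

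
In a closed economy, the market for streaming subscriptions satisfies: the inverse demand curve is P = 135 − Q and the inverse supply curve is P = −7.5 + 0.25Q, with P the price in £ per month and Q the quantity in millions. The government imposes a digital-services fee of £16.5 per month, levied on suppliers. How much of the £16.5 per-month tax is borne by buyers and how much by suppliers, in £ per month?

Buyers bear £13.2 per month; suppliers bear £3.3 per month.

Rewrite in direct form: Qd = 135 − P and Qs = 4P + 30.
Before the tax: set 135 − P = 4P + 30 → P* = £21, Q* = 114.
With the tax collected from suppliers, supply shifts: Qs = 4(P − 16.5) + 30.
Solving gives Q = 100.8 with buyers paying £34.2 and suppliers receiving £17.7 (the £16.5 wedge).
Burden on buyers: £13.2; on suppliers: £3.3. (They sum to £16.5.)
The less price-elastic side of the market bears the larger share of a per-unit tax.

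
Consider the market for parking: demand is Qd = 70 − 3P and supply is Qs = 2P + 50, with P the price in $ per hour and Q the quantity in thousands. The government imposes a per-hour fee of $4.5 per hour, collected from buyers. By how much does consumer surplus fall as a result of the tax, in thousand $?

Consumer surplus falls by $99.54 thousand.

Before the tax: set 70 − 3P = 2P + 50 → P* = $4, Q* = 58.
With the tax collected from buyers, demand (in seller-price terms) shifts: Qd = 70 − 3(P + 4.5).
Solving gives Q = 52.6 with buyers paying $5.8 and producers receiving $1.3 (the $4.5 wedge).
ΔCS is the trapezoid between Q = 52.6 and Q = 58 of height $1.8: ½ · (58 + 52.6) · 1.8 = $99.54.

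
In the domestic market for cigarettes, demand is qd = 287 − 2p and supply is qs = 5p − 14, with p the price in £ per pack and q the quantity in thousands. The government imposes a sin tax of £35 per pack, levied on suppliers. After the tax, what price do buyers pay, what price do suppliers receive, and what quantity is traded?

Buyers pay £68; suppliers receive £33; quantity = 151.

Before the tax: set 287 − 2p = 5p − 14 → p* = £43, q* = 201.
With the tax collected from suppliers, supply shifts: qs = 5(p − 35) − 14.
Solving gives q = 151 with buyers paying £68 and suppliers receiving £33 (the £35 wedge).
The less price-elastic side of the market bears the larger share of a per-unit tax.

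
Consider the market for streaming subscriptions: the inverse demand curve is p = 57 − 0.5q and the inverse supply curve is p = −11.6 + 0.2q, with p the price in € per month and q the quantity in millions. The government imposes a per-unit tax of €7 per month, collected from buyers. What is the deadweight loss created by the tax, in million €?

Rewrite in direct form: qd = 114 − 2p and qs = 5p + 58.
Without the tax, 114 − 2p = 5p + 58 gives 7p = 56, so p* = €8 and q* = 98.
With the tax collected from buyers, demand (in seller-price terms) shifts: qd = 114 − 2(p + 7).
New equilibrium: buyers pay €13, producers receive €6, q = 88. (Wedge: pb − ps = 7.)
Quantity falls by |ΔQ| = |98 − 88| = 10.
DWL = ½ · t · |ΔQ| = ½ · 7 · 10 = €35.

Deadweight loss = €35 million.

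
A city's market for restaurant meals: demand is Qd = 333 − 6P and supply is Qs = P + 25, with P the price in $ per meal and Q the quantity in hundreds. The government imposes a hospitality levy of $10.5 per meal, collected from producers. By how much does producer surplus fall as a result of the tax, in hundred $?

Before the tax: set 333 − 6P = P + 25 → P* = $44, Q* = 69.
With the tax collected from producers, supply shifts: Qs = (P − 10.5) + 25.
New equilibrium: buyers pay $45.5, producers receive $35, Q = 60. (Wedge: Pb − Ps = 10.5.)
ΔPS is the trapezoid between Q = 60 and Q = 69 of height $9: ½ · (69 + 60) · 9 = $580.5.

Producer surplus falls by $580.5 hundred.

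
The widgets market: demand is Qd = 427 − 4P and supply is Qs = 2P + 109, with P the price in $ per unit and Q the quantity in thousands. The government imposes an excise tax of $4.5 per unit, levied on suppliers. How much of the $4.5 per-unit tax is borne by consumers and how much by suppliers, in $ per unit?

Before the tax: set 427 − 4P = 2P + 109 → P* = $53, Q* = 215.
With the tax collected from suppliers, supply shifts: Qs = 2(P − 4.5) + 109.
New equilibrium: consumers pay $54.5, suppliers receive $50, Q = 209. (Wedge: Pb − Ps = 4.5.)
Burden on consumers: $1.5; on suppliers: $3. (They sum to $4.5.)

Consumers bear $1.5 per unit; suppliers bear $3 per unit.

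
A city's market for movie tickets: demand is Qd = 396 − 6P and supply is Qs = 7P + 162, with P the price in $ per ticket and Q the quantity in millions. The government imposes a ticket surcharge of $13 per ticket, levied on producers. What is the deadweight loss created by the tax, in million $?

Before the tax: set 396 − 6P = 7P + 162 → P* = $18, Q* = 288.
With the tax collected from producers, supply shifts: Qs = 7(P − 13) + 162.
Solving gives Q = 246 with buyers paying $25 and producers receiving $12 (the $13 wedge).
Quantity falls by |ΔQ| = |288 − 246| = 42.
DWL = ½ · t · |ΔQ| = ½ · 13 · 42 = $273.

Deadweight loss = $273 million.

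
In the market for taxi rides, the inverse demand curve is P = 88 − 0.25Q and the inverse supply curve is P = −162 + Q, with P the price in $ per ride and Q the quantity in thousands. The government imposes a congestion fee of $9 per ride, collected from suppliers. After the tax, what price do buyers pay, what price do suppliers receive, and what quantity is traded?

Rewrite in direct form: Qd = 352 − 4P and Qs = P + 162.
Before the tax: set 352 − 4P = P + 162 → P* = $38, Q* = 200.
With the tax collected from suppliers, supply shifts: Qs = (P − 9) + 162.
Solving gives Q = 192.8 with buyers paying $39.8 and suppliers receiving $30.8 (the $9 wedge).
The less price-elastic side of the market bears the larger share of a per-unit tax.

Buyers pay $39.8; suppliers receive $30.8; quantity = 192.8.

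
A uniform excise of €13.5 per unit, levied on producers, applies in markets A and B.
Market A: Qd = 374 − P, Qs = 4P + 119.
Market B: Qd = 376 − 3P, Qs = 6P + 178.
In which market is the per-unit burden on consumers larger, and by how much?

Market A: pre-tax P* = €51, Q* = 323; post-tax Q = 312.2; per-unit burden on consumers = €10.8.
Market B: pre-tax P* = €22, Q* = 310; post-tax Q = 283; per-unit burden on consumers = €9.
Difference: €10.8 vs €9 → market A is larger by €1.8.

Market A, by €1.8.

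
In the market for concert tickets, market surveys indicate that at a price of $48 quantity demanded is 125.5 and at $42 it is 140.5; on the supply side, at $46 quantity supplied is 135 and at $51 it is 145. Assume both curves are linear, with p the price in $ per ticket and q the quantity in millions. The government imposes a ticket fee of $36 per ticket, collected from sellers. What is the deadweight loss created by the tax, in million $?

Deadweight loss = $720 million.

Demand slope: (140.5 − 125.5)/(42 − 48) = -2.5, so qd = 245.5 − 2.5p.
Supply slope: (145 − 135)/(51 − 46) = 2, so qs = 2p + 43.
Before the tax: set 245.5 − 2.5p = 2p + 43 → p* = $45, q* = 133.
With the tax collected from sellers, supply shifts: qs = 2(p − 36) + 43.
Solving gives q = 93 with buyers paying $61 and sellers receiving $25 (the $36 wedge).
Quantity falls by |ΔQ| = |133 − 93| = 40.
DWL = ½ · t · |ΔQ| = ½ · 36 · 40 = $720.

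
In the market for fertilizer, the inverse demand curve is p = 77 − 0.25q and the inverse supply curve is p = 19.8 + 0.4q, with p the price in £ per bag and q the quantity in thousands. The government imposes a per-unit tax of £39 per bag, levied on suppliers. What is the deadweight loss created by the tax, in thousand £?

Rewrite in direct form: qd = 308 − 4p and qs = 2.5p − 49.5.
Before the tax: set 308 − 4p = 2.5p − 49.5 → p* = £55, q* = 88.
With the tax collected from suppliers, supply shifts: qs = 2.5(p − 39) − 49.5.
Solving gives q = 28 with buyers paying £70 and suppliers receiving £31 (the £39 wedge).
Quantity falls by |ΔQ| = |88 − 28| = 60.
DWL = ½ · t · |ΔQ| = ½ · 39 · 60 = £1170.

Deadweight loss = £1170 thousand.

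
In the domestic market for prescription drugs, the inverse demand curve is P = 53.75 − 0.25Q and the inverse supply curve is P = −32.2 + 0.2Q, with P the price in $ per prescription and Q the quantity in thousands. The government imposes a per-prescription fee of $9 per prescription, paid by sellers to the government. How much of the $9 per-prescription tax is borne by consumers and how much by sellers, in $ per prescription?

Consumers bear $5 per prescription; sellers bear $4 per prescription.

Inverting to Q(P) form: Qd = 215 − 4P; Qs = 5P + 161.
Before the tax: set 215 − 4P = 5P + 161 → P* = $6, Q* = 191.
With the tax collected from sellers, supply shifts: Qs = 5(P − 9) + 161.
New equilibrium: consumers pay $11, sellers receive $2, Q = 171. (Wedge: Pb − Ps = 9.)
Burden on consumers: $5; on sellers: $4. (They sum to $9.)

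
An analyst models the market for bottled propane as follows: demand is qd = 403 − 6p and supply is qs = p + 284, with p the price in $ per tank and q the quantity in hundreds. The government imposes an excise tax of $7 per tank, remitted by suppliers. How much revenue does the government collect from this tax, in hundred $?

Tax revenue = $2065 hundred.

Before the tax: set 403 − 6p = p + 284 → p* = $17, q* = 301.
With the tax collected from suppliers, supply shifts: qs = (p − 7) + 284.
Solving gives q = 295 with buyers paying $18 and suppliers receiving $11 (the $7 wedge).
Revenue = t · Q = 7 · 295 = $2065.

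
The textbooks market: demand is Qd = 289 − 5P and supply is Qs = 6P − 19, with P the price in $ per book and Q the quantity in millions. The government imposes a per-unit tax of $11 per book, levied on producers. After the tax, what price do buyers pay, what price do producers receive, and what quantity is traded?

Buyers pay $34; producers receive $23; quantity = 119.

Without the tax, 289 − 5P = 6P − 19 gives 11P = 308, so P* = $28 and Q* = 149.
With the tax collected from producers, supply shifts: Qs = 6(P − 11) − 19.
New equilibrium: buyers pay $34, producers receive $23, Q = 119. (Wedge: Pb − Ps = 11.)
The less price-elastic side of the market bears the larger share of a per-unit tax.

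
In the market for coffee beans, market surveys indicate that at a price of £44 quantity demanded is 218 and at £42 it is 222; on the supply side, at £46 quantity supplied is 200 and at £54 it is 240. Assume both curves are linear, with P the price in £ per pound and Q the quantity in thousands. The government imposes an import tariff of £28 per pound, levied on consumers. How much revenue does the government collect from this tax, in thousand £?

Demand slope: (222 − 218)/(42 − 44) = -2, so Qd = 306 − 2P.
Supply slope: (240 − 200)/(54 − 46) = 5, so Qs = 5P − 30.
Before the tax: set 306 − 2P = 5P − 30 → P* = £48, Q* = 210.
With the tax collected from consumers, demand (in seller-price terms) shifts: Qd = 306 − 2(P + 28).
Solving gives Q = 170 with consumers paying £68 and sellers receiving £40 (the £28 wedge).
Revenue = t · Q = 28 · 170 = £4760.

Tax revenue = £4760 thousand.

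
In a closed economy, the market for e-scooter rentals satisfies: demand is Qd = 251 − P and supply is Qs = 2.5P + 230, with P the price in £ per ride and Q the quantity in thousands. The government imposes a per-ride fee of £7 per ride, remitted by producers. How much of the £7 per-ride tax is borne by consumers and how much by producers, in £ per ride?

Before the tax: set 251 − P = 2.5P + 230 → P* = £6, Q* = 245.
With the tax collected from producers, supply shifts: Qs = 2.5(P − 7) + 230.
New equilibrium: consumers pay £11, producers receive £4, Q = 240. (Wedge: Pb − Ps = 7.)
Burden on consumers: £5; on producers: £2. (They sum to £7.)
The less price-elastic side of the market bears the larger share of a per-unit tax.

Consumers bear £5 per ride; producers bear £2 per ride.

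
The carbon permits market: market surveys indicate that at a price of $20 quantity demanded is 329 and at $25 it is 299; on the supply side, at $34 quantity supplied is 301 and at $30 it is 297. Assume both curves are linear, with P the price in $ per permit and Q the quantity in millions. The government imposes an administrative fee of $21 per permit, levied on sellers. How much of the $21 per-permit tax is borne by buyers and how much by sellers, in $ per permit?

Demand slope: (299 − 329)/(25 − 20) = -6, so Qd = 449 − 6P.
Supply slope: (297 − 301)/(30 − 34) = 1, so Qs = P + 267.
Before the tax: set 449 − 6P = P + 267 → P* = $26, Q* = 293.
With the tax collected from sellers, supply shifts: Qs = (P − 21) + 267.
Solving gives Q = 275 with buyers paying $29 and sellers receiving $8 (the $21 wedge).
Burden on buyers: $3; on sellers: $18. (They sum to $21.)

Buyers bear $3 per permit; sellers bear $18 per permit.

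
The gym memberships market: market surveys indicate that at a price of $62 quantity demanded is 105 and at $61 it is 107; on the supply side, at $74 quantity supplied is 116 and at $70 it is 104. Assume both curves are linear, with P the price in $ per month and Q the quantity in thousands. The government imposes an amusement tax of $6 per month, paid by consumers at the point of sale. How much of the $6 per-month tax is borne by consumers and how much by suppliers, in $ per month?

Demand slope: (107 − 105)/(61 − 62) = -2, so Qd = 229 − 2P.
Supply slope: (104 − 116)/(70 − 74) = 3, so Qs = 3P − 106.
Without the tax, 229 − 2P = 3P − 106 gives 5P = 335, so P* = $67 and Q* = 95.
With the tax collected from consumers, demand (in seller-price terms) shifts: Qd = 229 − 2(P + 6).
Solving gives Q = 87.8 with consumers paying $70.6 and suppliers receiving $64.6 (the $6 wedge).
Burden on consumers: $3.6; on suppliers: $2.4. (They sum to $6.)

Consumers bear $3.6 per month; suppliers bear $2.4 per month.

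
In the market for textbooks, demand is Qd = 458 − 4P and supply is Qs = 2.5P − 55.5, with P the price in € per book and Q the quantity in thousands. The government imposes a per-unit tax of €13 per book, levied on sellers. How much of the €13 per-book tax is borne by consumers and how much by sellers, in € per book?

Consumers bear €5 per book; sellers bear €8 per book.

Without the tax, 458 − 4P = 2.5P − 55.5 gives 6.5P = 513.5, so P* = €79 and Q* = 142.
With the tax collected from sellers, supply shifts: Qs = 2.5(P − 13) − 55.5.
Solving gives Q = 122 with consumers paying €84 and sellers receiving €71 (the €13 wedge).
Burden on consumers: €5; on sellers: €8. (They sum to €13.)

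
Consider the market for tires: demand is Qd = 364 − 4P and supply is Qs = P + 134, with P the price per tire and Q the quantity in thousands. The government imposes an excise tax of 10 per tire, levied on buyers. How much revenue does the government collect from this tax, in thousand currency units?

Without the tax, 364 − 4P = P + 134 gives 5P = 230, so P* = 46 and Q* = 180.
With the tax collected from buyers, demand (in seller-price terms) shifts: Qd = 364 − 4(P + 10).
New equilibrium: buyers pay 48, sellers receive 38, Q = 172. (Wedge: Pb − Ps = 10.)
Revenue = t · Q = 10 · 172 = 1720.

Tax revenue = 1720 thousand.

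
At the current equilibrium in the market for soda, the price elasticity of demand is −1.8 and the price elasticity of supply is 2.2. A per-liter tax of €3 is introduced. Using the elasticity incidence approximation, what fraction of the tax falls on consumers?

Consumers' share ≈ 0.55.

Incidence ratio: consumers' share ≈ εs / (εs + |εd|) = 2.2 / (2.2 + 1.8) = 0.55.
Supply is the more elastic side, so consumers bear the larger share.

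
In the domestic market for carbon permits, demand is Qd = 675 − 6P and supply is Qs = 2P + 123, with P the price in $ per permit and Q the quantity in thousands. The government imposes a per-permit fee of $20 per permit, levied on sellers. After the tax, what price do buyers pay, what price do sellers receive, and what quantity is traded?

Before the tax: set 675 − 6P = 2P + 123 → P* = $69, Q* = 261.
With the tax collected from sellers, supply shifts: Qs = 2(P − 20) + 123.
Solving gives Q = 231 with buyers paying $74 and sellers receiving $54 (the $20 wedge).
The less price-elastic side of the market bears the larger share of a per-unit tax.

Buyers pay $74; sellers receive $54; quantity = 231.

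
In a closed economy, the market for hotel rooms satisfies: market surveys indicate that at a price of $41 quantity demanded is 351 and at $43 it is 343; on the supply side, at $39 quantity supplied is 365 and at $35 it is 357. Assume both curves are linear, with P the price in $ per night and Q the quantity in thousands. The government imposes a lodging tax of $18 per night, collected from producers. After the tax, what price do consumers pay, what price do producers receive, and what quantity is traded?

Consumers pay $44; producers receive $26; quantity = 339.

Demand slope: (343 − 351)/(43 − 41) = -4, so Qd = 515 − 4P.
Supply slope: (357 − 365)/(35 − 39) = 2, so Qs = 2P + 287.
Without the tax, 515 − 4P = 2P + 287 gives 6P = 228, so P* = $38 and Q* = 363.
With the tax collected from producers, supply shifts: Qs = 2(P − 18) + 287.
New equilibrium: consumers pay $44, producers receive $26, Q = 339. (Wedge: Pb − Ps = 18.)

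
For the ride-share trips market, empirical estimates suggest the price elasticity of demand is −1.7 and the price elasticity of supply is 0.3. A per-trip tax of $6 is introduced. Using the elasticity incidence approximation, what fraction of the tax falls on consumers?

Consumers' share ≈ 0.15.

Incidence ratio: consumers' share ≈ εs / (εs + |εd|) = 0.3 / (0.3 + 1.7) = 0.15.
Supply is the less elastic side, so consumers bear the smaller share.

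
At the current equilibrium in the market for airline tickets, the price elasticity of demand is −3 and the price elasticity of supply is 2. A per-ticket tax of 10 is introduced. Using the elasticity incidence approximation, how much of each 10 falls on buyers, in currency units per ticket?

Buyers bear ≈ 4 per ticket.

Incidence ratio: buyers' share ≈ εs / (εs + |εd|) = 2 / (2 + 3) = 0.4.
So buyers bear ≈ 0.4 × 10 = 4; producers bear 6.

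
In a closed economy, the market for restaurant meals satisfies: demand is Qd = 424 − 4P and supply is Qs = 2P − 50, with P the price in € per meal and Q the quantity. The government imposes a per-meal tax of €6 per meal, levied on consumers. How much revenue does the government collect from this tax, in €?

Tax revenue = €600.

Without the tax, 424 − 4P = 2P − 50 gives 6P = 474, so P* = €79 and Q* = 108.
With the tax collected from consumers, demand (in seller-price terms) shifts: Qd = 424 − 4(P + 6).
Solving gives Q = 100 with consumers paying €81 and suppliers receiving €75 (the €6 wedge).
Revenue = t · Q = 6 · 100 = €600.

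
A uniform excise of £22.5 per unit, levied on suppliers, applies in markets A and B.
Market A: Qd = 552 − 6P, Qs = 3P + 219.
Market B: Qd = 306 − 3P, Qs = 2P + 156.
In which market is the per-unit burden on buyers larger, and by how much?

Market B, by £1.5.

Market A: pre-tax P* = £37, Q* = 330; post-tax Q = 285; per-unit burden on buyers = £7.5.
Market B: pre-tax P* = £30, Q* = 216; post-tax Q = 189; per-unit burden on buyers = £9.
Difference: £7.5 vs £9 → market B is larger by £1.5.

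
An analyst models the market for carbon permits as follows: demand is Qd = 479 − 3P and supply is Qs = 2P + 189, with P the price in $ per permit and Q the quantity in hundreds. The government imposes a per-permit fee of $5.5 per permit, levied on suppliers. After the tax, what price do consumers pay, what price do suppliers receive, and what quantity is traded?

Consumers pay $60.2; suppliers receive $54.7; quantity = 298.4.

Without the tax, 479 − 3P = 2P + 189 gives 5P = 290, so P* = $58 and Q* = 305.
With the tax collected from suppliers, supply shifts: Qs = 2(P − 5.5) + 189.
New equilibrium: consumers pay $60.2, suppliers receive $54.7, Q = 298.4. (Wedge: Pb − Ps = 5.5.)
The less price-elastic side of the market bears the larger share of a per-unit tax.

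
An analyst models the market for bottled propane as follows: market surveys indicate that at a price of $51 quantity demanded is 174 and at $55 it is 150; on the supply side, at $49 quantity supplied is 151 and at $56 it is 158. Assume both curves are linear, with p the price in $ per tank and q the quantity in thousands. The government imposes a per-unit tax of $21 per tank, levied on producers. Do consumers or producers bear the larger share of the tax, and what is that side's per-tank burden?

Demand slope: (150 − 174)/(55 − 51) = -6, so qd = 480 − 6p.
Supply slope: (158 − 151)/(56 − 49) = 1, so qs = p + 102.
Without the tax, 480 − 6p = p + 102 gives 7p = 378, so p* = $54 and q* = 156.
With the tax collected from producers, supply shifts: qs = (p − 21) + 102.
Solving gives q = 138 with consumers paying $57 and producers receiving $36 (the $21 wedge).
Per-tank burden: consumers $3, producers $18.
Producers take the larger share because supply is less price-elastic here (demand slope 6 vs supply slope 1).
The less price-elastic side of the market bears the larger share of a per-unit tax.

Producers bear the larger share: $18 per tank.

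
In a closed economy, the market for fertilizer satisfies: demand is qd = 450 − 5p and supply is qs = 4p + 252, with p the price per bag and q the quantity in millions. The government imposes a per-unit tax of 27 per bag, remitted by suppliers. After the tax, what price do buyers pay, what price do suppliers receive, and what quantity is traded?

Buyers pay 34; suppliers receive 7; quantity = 280.

Before the tax: set 450 − 5p = 4p + 252 → p* = 22, q* = 340.
With the tax collected from suppliers, supply shifts: qs = 4(p − 27) + 252.
Solving gives q = 280 with buyers paying 34 and suppliers receiving 7 (the 27 wedge).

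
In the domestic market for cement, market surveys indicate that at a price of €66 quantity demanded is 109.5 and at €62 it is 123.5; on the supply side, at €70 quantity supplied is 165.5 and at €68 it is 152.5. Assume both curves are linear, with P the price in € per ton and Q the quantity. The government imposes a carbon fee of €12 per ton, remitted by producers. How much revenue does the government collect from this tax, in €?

Demand slope: (123.5 − 109.5)/(62 − 66) = -3.5, so Qd = 340.5 − 3.5P.
Supply slope: (152.5 − 165.5)/(68 − 70) = 6.5, so Qs = 6.5P − 289.5.
Before the tax: set 340.5 − 3.5P = 6.5P − 289.5 → P* = €63, Q* = 120.
With the tax collected from producers, supply shifts: Qs = 6.5(P − 12) − 289.5.
New equilibrium: buyers pay €70.8, producers receive €58.8, Q = 92.7. (Wedge: Pb − Ps = 12.)
Revenue = t · Q = 12 · 92.7 = €1112.4.

Tax revenue = €1112.4.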